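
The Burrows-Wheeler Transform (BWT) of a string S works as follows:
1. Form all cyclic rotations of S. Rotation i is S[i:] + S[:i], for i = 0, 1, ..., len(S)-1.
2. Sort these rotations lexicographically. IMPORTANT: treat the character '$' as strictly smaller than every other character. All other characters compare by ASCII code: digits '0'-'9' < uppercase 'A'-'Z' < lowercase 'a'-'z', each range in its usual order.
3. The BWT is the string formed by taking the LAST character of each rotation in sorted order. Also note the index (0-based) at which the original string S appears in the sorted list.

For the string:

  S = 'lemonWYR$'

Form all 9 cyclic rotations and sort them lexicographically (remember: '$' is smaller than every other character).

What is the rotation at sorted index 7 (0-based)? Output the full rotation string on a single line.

All 9 rotations (rotation i = S[i:]+S[:i]):
  rot[0] = lemonWYR$
  rot[1] = emonWYR$l
  rot[2] = monWYR$le
  rot[3] = onWYR$lem
  rot[4] = nWYR$lemo
  rot[5] = WYR$lemon
  rot[6] = YR$lemonW
  rot[7] = R$lemonWY
  rot[8] = $lemonWYR
Sorted (with $ < everything):
  sorted[0] = $lemonWYR
  sorted[1] = R$lemonWY
  sorted[2] = WYR$lemon
  sorted[3] = YR$lemonW
  sorted[4] = emonWYR$l
  sorted[5] = lemonWYR$
  sorted[6] = monWYR$le
  sorted[7] = nWYR$lemo
  sorted[8] = onWYR$lem
sorted[7] = nWYR$lemo

Answer: nWYR$lemo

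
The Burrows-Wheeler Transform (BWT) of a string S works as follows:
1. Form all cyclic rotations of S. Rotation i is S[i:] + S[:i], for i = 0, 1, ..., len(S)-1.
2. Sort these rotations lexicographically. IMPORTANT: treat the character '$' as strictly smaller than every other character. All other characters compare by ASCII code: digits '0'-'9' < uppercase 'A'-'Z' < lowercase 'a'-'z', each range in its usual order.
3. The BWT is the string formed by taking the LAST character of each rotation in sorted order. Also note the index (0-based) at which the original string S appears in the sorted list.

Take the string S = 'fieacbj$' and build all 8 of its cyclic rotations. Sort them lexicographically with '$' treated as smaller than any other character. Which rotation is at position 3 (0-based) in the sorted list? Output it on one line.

All 8 rotations (rotation i = S[i:]+S[:i]):
  rot[0] = fieacbj$
  rot[1] = ieacbj$f
  rot[2] = eacbj$fi
  rot[3] = acbj$fie
  rot[4] = cbj$fiea
  rot[5] = bj$fieac
  rot[6] = j$fieacb
  rot[7] = $fieacbj
Sorted (with $ < everything):
  sorted[0] = $fieacbj
  sorted[1] = acbj$fie
  sorted[2] = bj$fieac
  sorted[3] = cbj$fiea
  sorted[4] = eacbj$fi
  sorted[5] = fieacbj$
  sorted[6] = ieacbj$f
  sorted[7] = j$fieacb
sorted[3] = cbj$fiea

Answer: cbj$fiea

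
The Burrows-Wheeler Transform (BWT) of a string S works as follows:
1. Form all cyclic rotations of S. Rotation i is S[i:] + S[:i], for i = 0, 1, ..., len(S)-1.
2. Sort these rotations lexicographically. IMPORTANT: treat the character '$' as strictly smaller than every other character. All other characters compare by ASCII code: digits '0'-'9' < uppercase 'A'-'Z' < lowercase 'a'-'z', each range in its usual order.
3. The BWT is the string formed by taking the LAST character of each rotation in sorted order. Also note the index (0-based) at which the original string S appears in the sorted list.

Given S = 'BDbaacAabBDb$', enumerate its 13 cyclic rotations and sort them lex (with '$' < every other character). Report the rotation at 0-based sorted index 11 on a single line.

Answer: baacAabBDb$BD

Derivation:
All 13 rotations (rotation i = S[i:]+S[:i]):
  rot[0] = BDbaacAabBDb$
  rot[1] = DbaacAabBDb$B
  rot[2] = baacAabBDb$BD
  rot[3] = aacAabBDb$BDb
  rot[4] = acAabBDb$BDba
  rot[5] = cAabBDb$BDbaa
  rot[6] = AabBDb$BDbaac
  rot[7] = abBDb$BDbaacA
  rot[8] = bBDb$BDbaacAa
  rot[9] = BDb$BDbaacAab
  rot[10] = Db$BDbaacAabB
  rot[11] = b$BDbaacAabBD
  rot[12] = $BDbaacAabBDb
Sorted (with $ < everything):
  sorted[0] = $BDbaacAabBDb
  sorted[1] = AabBDb$BDbaac
  sorted[2] = BDb$BDbaacAab
  sorted[3] = BDbaacAabBDb$
  sorted[4] = Db$BDbaacAabB
  sorted[5] = DbaacAabBDb$B
  sorted[6] = aacAabBDb$BDb
  sorted[7] = abBDb$BDbaacA
  sorted[8] = acAabBDb$BDba
  sorted[9] = b$BDbaacAabBD
  sorted[10] = bBDb$BDbaacAa
  sorted[11] = baacAabBDb$BD
  sorted[12] = cAabBDb$BDbaa
sorted[11] = baacAabBDb$BD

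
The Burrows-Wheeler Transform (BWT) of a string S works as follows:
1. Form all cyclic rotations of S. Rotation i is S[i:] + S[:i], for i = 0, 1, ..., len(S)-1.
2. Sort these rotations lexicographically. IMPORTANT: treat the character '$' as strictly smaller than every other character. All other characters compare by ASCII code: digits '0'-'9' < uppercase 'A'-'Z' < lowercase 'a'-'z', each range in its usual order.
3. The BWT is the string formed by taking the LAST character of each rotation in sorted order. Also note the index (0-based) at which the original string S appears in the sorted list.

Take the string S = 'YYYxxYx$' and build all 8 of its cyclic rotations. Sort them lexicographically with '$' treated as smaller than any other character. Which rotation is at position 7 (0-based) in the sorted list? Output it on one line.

All 8 rotations (rotation i = S[i:]+S[:i]):
  rot[0] = YYYxxYx$
  rot[1] = YYxxYx$Y
  rot[2] = YxxYx$YY
  rot[3] = xxYx$YYY
  rot[4] = xYx$YYYx
  rot[5] = Yx$YYYxx
  rot[6] = x$YYYxxY
  rot[7] = $YYYxxYx
Sorted (with $ < everything):
  sorted[0] = $YYYxxYx
  sorted[1] = YYYxxYx$
  sorted[2] = YYxxYx$Y
  sorted[3] = Yx$YYYxx
  sorted[4] = YxxYx$YY
  sorted[5] = x$YYYxxY
  sorted[6] = xYx$YYYx
  sorted[7] = xxYx$YYY
sorted[7] = xxYx$YYY

Answer: xxYx$YYY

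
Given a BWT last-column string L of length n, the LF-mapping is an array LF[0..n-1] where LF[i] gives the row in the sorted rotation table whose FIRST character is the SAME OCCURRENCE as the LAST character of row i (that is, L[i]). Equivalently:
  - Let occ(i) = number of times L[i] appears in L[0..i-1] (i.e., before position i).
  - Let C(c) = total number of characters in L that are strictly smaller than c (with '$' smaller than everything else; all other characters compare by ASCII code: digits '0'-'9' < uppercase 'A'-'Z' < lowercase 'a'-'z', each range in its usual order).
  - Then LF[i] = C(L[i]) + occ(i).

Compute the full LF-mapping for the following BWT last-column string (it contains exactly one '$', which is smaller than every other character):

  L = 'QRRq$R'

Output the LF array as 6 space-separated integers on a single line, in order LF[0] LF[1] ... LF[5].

Char counts: '$':1, 'Q':1, 'R':3, 'q':1
C (first-col start): C('$')=0, C('Q')=1, C('R')=2, C('q')=5
L[0]='Q': occ=0, LF[0]=C('Q')+0=1+0=1
L[1]='R': occ=0, LF[1]=C('R')+0=2+0=2
L[2]='R': occ=1, LF[2]=C('R')+1=2+1=3
L[3]='q': occ=0, LF[3]=C('q')+0=5+0=5
L[4]='$': occ=0, LF[4]=C('$')+0=0+0=0
L[5]='R': occ=2, LF[5]=C('R')+2=2+2=4

Answer: 1 2 3 5 0 4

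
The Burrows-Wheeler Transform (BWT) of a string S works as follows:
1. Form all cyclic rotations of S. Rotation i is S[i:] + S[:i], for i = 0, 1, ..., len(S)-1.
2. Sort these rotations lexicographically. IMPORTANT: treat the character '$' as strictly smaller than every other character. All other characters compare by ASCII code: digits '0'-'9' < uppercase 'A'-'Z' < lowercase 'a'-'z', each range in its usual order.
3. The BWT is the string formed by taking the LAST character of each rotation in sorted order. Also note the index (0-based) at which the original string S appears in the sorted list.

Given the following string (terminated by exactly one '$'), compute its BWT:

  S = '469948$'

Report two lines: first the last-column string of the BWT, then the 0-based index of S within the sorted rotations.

Answer: 8$94496
1

Derivation:
All 7 rotations (rotation i = S[i:]+S[:i]):
  rot[0] = 469948$
  rot[1] = 69948$4
  rot[2] = 9948$46
  rot[3] = 948$469
  rot[4] = 48$4699
  rot[5] = 8$46994
  rot[6] = $469948
Sorted (with $ < everything):
  sorted[0] = $469948  (last char: '8')
  sorted[1] = 469948$  (last char: '$')
  sorted[2] = 48$4699  (last char: '9')
  sorted[3] = 69948$4  (last char: '4')
  sorted[4] = 8$46994  (last char: '4')
  sorted[5] = 948$469  (last char: '9')
  sorted[6] = 9948$46  (last char: '6')
Last column: 8$94496
Original string S is at sorted index 1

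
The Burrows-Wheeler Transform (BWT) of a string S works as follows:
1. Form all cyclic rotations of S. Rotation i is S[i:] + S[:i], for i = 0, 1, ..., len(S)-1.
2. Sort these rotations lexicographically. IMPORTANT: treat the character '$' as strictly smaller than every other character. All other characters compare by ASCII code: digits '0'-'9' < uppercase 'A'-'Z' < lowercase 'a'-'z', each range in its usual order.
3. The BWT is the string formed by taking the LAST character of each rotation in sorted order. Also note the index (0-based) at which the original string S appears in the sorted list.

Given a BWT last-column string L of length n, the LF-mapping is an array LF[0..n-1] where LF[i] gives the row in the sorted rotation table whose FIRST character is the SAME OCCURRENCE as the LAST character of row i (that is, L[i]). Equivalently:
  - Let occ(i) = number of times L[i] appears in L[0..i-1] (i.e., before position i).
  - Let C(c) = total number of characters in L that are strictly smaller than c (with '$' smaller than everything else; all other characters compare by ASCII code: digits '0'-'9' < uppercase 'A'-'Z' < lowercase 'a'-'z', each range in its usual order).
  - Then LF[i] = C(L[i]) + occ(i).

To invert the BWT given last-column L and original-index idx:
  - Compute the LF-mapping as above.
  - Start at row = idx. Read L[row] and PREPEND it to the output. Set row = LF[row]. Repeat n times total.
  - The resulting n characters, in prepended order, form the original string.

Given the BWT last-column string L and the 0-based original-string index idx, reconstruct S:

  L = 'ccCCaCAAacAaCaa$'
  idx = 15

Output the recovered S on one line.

Answer: caaCACacACCAaac$

Derivation:
LF mapping: 13 14 4 5 8 6 1 2 9 15 3 10 7 11 12 0
Walk LF starting at row 15, prepending L[row]:
  step 1: row=15, L[15]='$', prepend. Next row=LF[15]=0
  step 2: row=0, L[0]='c', prepend. Next row=LF[0]=13
  step 3: row=13, L[13]='a', prepend. Next row=LF[13]=11
  step 4: row=11, L[11]='a', prepend. Next row=LF[11]=10
  step 5: row=10, L[10]='A', prepend. Next row=LF[10]=3
  step 6: row=3, L[3]='C', prepend. Next row=LF[3]=5
  step 7: row=5, L[5]='C', prepend. Next row=LF[5]=6
  step 8: row=6, L[6]='A', prepend. Next row=LF[6]=1
  step 9: row=1, L[1]='c', prepend. Next row=LF[1]=14
  step 10: row=14, L[14]='a', prepend. Next row=LF[14]=12
  step 11: row=12, L[12]='C', prepend. Next row=LF[12]=7
  step 12: row=7, L[7]='A', prepend. Next row=LF[7]=2
  step 13: row=2, L[2]='C', prepend. Next row=LF[2]=4
  step 14: row=4, L[4]='a', prepend. Next row=LF[4]=8
  step 15: row=8, L[8]='a', prepend. Next row=LF[8]=9
  step 16: row=9, L[9]='c', prepend. Next row=LF[9]=15
Reversed output: caaCACacACCAaac$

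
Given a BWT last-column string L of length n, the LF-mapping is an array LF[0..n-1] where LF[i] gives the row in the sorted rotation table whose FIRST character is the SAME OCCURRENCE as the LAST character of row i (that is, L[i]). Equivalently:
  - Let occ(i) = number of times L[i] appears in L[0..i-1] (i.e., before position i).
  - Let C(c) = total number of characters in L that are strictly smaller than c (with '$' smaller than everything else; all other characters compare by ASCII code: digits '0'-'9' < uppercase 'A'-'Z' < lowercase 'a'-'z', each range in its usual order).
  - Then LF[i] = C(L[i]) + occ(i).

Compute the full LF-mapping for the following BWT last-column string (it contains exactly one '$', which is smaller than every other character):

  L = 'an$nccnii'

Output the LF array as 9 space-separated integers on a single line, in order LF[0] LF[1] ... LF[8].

Char counts: '$':1, 'a':1, 'c':2, 'i':2, 'n':3
C (first-col start): C('$')=0, C('a')=1, C('c')=2, C('i')=4, C('n')=6
L[0]='a': occ=0, LF[0]=C('a')+0=1+0=1
L[1]='n': occ=0, LF[1]=C('n')+0=6+0=6
L[2]='$': occ=0, LF[2]=C('$')+0=0+0=0
L[3]='n': occ=1, LF[3]=C('n')+1=6+1=7
L[4]='c': occ=0, LF[4]=C('c')+0=2+0=2
L[5]='c': occ=1, LF[5]=C('c')+1=2+1=3
L[6]='n': occ=2, LF[6]=C('n')+2=6+2=8
L[7]='i': occ=0, LF[7]=C('i')+0=4+0=4
L[8]='i': occ=1, LF[8]=C('i')+1=4+1=5

Answer: 1 6 0 7 2 3 8 4 5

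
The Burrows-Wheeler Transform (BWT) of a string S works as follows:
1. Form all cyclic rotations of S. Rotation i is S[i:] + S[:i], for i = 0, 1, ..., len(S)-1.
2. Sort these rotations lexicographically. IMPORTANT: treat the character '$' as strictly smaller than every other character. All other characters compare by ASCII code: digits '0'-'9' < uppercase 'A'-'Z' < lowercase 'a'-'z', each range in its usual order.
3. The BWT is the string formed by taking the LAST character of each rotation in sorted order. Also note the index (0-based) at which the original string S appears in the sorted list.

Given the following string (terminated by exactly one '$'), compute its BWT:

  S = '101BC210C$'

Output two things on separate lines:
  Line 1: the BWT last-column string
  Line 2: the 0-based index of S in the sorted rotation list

Answer: C11$20C10B
3

Derivation:
All 10 rotations (rotation i = S[i:]+S[:i]):
  rot[0] = 101BC210C$
  rot[1] = 01BC210C$1
  rot[2] = 1BC210C$10
  rot[3] = BC210C$101
  rot[4] = C210C$101B
  rot[5] = 210C$101BC
  rot[6] = 10C$101BC2
  rot[7] = 0C$101BC21
  rot[8] = C$101BC210
  rot[9] = $101BC210C
Sorted (with $ < everything):
  sorted[0] = $101BC210C  (last char: 'C')
  sorted[1] = 01BC210C$1  (last char: '1')
  sorted[2] = 0C$101BC21  (last char: '1')
  sorted[3] = 101BC210C$  (last char: '$')
  sorted[4] = 10C$101BC2  (last char: '2')
  sorted[5] = 1BC210C$10  (last char: '0')
  sorted[6] = 210C$101BC  (last char: 'C')
  sorted[7] = BC210C$101  (last char: '1')
  sorted[8] = C$101BC210  (last char: '0')
  sorted[9] = C210C$101B  (last char: 'B')
Last column: C11$20C10B
Original string S is at sorted index 3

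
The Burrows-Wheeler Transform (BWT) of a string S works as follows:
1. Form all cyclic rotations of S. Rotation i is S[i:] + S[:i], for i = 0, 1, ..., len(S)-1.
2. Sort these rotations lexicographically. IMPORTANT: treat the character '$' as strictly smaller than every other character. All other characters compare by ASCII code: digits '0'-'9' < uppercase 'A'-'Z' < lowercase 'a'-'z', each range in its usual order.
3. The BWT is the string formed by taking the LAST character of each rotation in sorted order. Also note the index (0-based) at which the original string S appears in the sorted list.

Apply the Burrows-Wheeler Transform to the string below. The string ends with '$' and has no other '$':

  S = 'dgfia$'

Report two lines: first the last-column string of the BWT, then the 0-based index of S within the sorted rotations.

Answer: ai$gdf
2

Derivation:
All 6 rotations (rotation i = S[i:]+S[:i]):
  rot[0] = dgfia$
  rot[1] = gfia$d
  rot[2] = fia$dg
  rot[3] = ia$dgf
  rot[4] = a$dgfi
  rot[5] = $dgfia
Sorted (with $ < everything):
  sorted[0] = $dgfia  (last char: 'a')
  sorted[1] = a$dgfi  (last char: 'i')
  sorted[2] = dgfia$  (last char: '$')
  sorted[3] = fia$dg  (last char: 'g')
  sorted[4] = gfia$d  (last char: 'd')
  sorted[5] = ia$dgf  (last char: 'f')
Last column: ai$gdf
Original string S is at sorted index 2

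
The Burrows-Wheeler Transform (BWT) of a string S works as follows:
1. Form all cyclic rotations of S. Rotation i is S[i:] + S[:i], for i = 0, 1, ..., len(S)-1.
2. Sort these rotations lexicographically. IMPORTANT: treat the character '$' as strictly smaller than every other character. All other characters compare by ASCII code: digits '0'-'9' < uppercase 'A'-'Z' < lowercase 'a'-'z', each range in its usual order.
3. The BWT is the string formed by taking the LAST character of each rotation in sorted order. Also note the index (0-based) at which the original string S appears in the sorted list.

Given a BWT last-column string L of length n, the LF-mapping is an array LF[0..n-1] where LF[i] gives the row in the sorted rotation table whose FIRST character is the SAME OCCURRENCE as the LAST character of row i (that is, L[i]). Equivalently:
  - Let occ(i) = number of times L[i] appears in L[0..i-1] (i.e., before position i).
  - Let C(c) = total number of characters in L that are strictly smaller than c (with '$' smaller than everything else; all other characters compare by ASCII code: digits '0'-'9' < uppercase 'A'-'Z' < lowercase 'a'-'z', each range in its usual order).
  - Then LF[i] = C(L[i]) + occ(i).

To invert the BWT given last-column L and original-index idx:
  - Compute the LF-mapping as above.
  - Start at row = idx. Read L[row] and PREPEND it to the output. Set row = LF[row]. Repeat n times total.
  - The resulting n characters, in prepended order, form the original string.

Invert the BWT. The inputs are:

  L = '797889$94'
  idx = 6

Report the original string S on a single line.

LF mapping: 2 6 3 4 5 7 0 8 1
Walk LF starting at row 6, prepending L[row]:
  step 1: row=6, L[6]='$', prepend. Next row=LF[6]=0
  step 2: row=0, L[0]='7', prepend. Next row=LF[0]=2
  step 3: row=2, L[2]='7', prepend. Next row=LF[2]=3
  step 4: row=3, L[3]='8', prepend. Next row=LF[3]=4
  step 5: row=4, L[4]='8', prepend. Next row=LF[4]=5
  step 6: row=5, L[5]='9', prepend. Next row=LF[5]=7
  step 7: row=7, L[7]='9', prepend. Next row=LF[7]=8
  step 8: row=8, L[8]='4', prepend. Next row=LF[8]=1
  step 9: row=1, L[1]='9', prepend. Next row=LF[1]=6
Reversed output: 94998877$

Answer: 94998877$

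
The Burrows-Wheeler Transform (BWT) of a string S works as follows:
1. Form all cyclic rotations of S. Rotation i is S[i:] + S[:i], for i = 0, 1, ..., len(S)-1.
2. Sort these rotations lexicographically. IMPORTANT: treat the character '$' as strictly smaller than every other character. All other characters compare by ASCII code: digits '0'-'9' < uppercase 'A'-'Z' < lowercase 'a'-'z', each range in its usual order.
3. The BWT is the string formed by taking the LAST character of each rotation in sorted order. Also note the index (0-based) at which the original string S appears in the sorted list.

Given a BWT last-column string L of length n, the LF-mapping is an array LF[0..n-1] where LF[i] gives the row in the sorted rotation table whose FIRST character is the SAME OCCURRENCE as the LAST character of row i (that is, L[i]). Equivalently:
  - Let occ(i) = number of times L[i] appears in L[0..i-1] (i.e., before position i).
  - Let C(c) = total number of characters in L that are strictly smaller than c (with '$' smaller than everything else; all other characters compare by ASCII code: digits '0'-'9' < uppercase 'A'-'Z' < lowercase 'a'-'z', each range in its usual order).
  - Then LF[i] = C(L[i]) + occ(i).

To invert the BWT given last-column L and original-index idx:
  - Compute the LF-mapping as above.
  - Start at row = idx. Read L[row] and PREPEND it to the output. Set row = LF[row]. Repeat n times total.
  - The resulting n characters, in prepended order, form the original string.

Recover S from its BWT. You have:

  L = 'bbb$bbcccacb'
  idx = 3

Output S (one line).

LF mapping: 2 3 4 0 5 6 8 9 10 1 11 7
Walk LF starting at row 3, prepending L[row]:
  step 1: row=3, L[3]='$', prepend. Next row=LF[3]=0
  step 2: row=0, L[0]='b', prepend. Next row=LF[0]=2
  step 3: row=2, L[2]='b', prepend. Next row=LF[2]=4
  step 4: row=4, L[4]='b', prepend. Next row=LF[4]=5
  step 5: row=5, L[5]='b', prepend. Next row=LF[5]=6
  step 6: row=6, L[6]='c', prepend. Next row=LF[6]=8
  step 7: row=8, L[8]='c', prepend. Next row=LF[8]=10
  step 8: row=10, L[10]='c', prepend. Next row=LF[10]=11
  step 9: row=11, L[11]='b', prepend. Next row=LF[11]=7
  step 10: row=7, L[7]='c', prepend. Next row=LF[7]=9
  step 11: row=9, L[9]='a', prepend. Next row=LF[9]=1
  step 12: row=1, L[1]='b', prepend. Next row=LF[1]=3
Reversed output: bacbcccbbbb$

Answer: bacbcccbbbb$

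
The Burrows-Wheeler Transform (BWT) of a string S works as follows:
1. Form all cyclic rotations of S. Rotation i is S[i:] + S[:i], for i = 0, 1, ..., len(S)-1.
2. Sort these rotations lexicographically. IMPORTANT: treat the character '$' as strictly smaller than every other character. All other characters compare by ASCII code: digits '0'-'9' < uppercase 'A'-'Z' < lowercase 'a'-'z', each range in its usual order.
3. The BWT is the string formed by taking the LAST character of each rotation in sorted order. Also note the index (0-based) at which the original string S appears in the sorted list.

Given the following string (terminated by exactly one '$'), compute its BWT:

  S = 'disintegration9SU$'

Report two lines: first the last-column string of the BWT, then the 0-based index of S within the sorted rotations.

All 18 rotations (rotation i = S[i:]+S[:i]):
  rot[0] = disintegration9SU$
  rot[1] = isintegration9SU$d
  rot[2] = sintegration9SU$di
  rot[3] = integration9SU$dis
  rot[4] = ntegration9SU$disi
  rot[5] = tegration9SU$disin
  rot[6] = egration9SU$disint
  rot[7] = gration9SU$disinte
  rot[8] = ration9SU$disinteg
  rot[9] = ation9SU$disintegr
  rot[10] = tion9SU$disintegra
  rot[11] = ion9SU$disintegrat
  rot[12] = on9SU$disintegrati
  rot[13] = n9SU$disintegratio
  rot[14] = 9SU$disintegration
  rot[15] = SU$disintegration9
  rot[16] = U$disintegration9S
  rot[17] = $disintegration9SU
Sorted (with $ < everything):
  sorted[0] = $disintegration9SU  (last char: 'U')
  sorted[1] = 9SU$disintegration  (last char: 'n')
  sorted[2] = SU$disintegration9  (last char: '9')
  sorted[3] = U$disintegration9S  (last char: 'S')
  sorted[4] = ation9SU$disintegr  (last char: 'r')
  sorted[5] = disintegration9SU$  (last char: '$')
  sorted[6] = egration9SU$disint  (last char: 't')
  sorted[7] = gration9SU$disinte  (last char: 'e')
  sorted[8] = integration9SU$dis  (last char: 's')
  sorted[9] = ion9SU$disintegrat  (last char: 't')
  sorted[10] = isintegration9SU$d  (last char: 'd')
  sorted[11] = n9SU$disintegratio  (last char: 'o')
  sorted[12] = ntegration9SU$disi  (last char: 'i')
  sorted[13] = on9SU$disintegrati  (last char: 'i')
  sorted[14] = ration9SU$disinteg  (last char: 'g')
  sorted[15] = sintegration9SU$di  (last char: 'i')
  sorted[16] = tegration9SU$disin  (last char: 'n')
  sorted[17] = tion9SU$disintegra  (last char: 'a')
Last column: Un9Sr$testdoiigina
Original string S is at sorted index 5

Answer: Un9Sr$testdoiigina
5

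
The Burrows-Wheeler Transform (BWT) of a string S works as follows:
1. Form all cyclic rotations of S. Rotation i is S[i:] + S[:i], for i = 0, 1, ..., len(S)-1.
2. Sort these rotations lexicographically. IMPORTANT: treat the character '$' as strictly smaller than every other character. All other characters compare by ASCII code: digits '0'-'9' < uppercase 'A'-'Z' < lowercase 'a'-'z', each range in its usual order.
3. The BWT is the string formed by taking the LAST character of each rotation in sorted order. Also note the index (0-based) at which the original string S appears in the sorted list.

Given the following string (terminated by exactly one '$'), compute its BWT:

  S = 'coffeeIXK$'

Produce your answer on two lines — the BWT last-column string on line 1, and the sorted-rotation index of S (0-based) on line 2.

Answer: KeXI$effoc
4

Derivation:
All 10 rotations (rotation i = S[i:]+S[:i]):
  rot[0] = coffeeIXK$
  rot[1] = offeeIXK$c
  rot[2] = ffeeIXK$co
  rot[3] = feeIXK$cof
  rot[4] = eeIXK$coff
  rot[5] = eIXK$coffe
  rot[6] = IXK$coffee
  rot[7] = XK$coffeeI
  rot[8] = K$coffeeIX
  rot[9] = $coffeeIXK
Sorted (with $ < everything):
  sorted[0] = $coffeeIXK  (last char: 'K')
  sorted[1] = IXK$coffee  (last char: 'e')
  sorted[2] = K$coffeeIX  (last char: 'X')
  sorted[3] = XK$coffeeI  (last char: 'I')
  sorted[4] = coffeeIXK$  (last char: '$')
  sorted[5] = eIXK$coffe  (last char: 'e')
  sorted[6] = eeIXK$coff  (last char: 'f')
  sorted[7] = feeIXK$cof  (last char: 'f')
  sorted[8] = ffeeIXK$co  (last char: 'o')
  sorted[9] = offeeIXK$c  (last char: 'c')
Last column: KeXI$effoc
Original string S is at sorted index 4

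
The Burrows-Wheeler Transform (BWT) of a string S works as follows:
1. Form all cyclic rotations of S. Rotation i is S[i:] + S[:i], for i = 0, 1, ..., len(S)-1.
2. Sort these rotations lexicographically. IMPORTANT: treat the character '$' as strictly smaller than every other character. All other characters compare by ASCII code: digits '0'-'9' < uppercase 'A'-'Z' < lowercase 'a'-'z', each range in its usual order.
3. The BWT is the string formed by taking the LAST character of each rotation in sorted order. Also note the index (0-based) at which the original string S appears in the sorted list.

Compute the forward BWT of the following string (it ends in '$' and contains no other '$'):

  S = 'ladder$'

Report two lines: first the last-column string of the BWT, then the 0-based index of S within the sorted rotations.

Answer: rladd$e
5

Derivation:
All 7 rotations (rotation i = S[i:]+S[:i]):
  rot[0] = ladder$
  rot[1] = adder$l
  rot[2] = dder$la
  rot[3] = der$lad
  rot[4] = er$ladd
  rot[5] = r$ladde
  rot[6] = $ladder
Sorted (with $ < everything):
  sorted[0] = $ladder  (last char: 'r')
  sorted[1] = adder$l  (last char: 'l')
  sorted[2] = dder$la  (last char: 'a')
  sorted[3] = der$lad  (last char: 'd')
  sorted[4] = er$ladd  (last char: 'd')
  sorted[5] = ladder$  (last char: '$')
  sorted[6] = r$ladde  (last char: 'e')
Last column: rladd$e
Original string S is at sorted index 5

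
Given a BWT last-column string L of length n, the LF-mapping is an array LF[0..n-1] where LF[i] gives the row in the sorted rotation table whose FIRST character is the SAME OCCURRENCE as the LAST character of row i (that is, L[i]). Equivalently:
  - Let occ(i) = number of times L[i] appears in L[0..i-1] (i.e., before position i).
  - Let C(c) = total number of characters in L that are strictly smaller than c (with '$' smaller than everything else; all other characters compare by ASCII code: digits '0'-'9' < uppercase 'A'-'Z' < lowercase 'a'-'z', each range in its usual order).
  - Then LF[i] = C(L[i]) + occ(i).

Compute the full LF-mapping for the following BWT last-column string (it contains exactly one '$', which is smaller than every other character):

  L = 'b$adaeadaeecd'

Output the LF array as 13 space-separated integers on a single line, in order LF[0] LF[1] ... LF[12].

Char counts: '$':1, 'a':4, 'b':1, 'c':1, 'd':3, 'e':3
C (first-col start): C('$')=0, C('a')=1, C('b')=5, C('c')=6, C('d')=7, C('e')=10
L[0]='b': occ=0, LF[0]=C('b')+0=5+0=5
L[1]='$': occ=0, LF[1]=C('$')+0=0+0=0
L[2]='a': occ=0, LF[2]=C('a')+0=1+0=1
L[3]='d': occ=0, LF[3]=C('d')+0=7+0=7
L[4]='a': occ=1, LF[4]=C('a')+1=1+1=2
L[5]='e': occ=0, LF[5]=C('e')+0=10+0=10
L[6]='a': occ=2, LF[6]=C('a')+2=1+2=3
L[7]='d': occ=1, LF[7]=C('d')+1=7+1=8
L[8]='a': occ=3, LF[8]=C('a')+3=1+3=4
L[9]='e': occ=1, LF[9]=C('e')+1=10+1=11
L[10]='e': occ=2, LF[10]=C('e')+2=10+2=12
L[11]='c': occ=0, LF[11]=C('c')+0=6+0=6
L[12]='d': occ=2, LF[12]=C('d')+2=7+2=9

Answer: 5 0 1 7 2 10 3 8 4 11 12 6 9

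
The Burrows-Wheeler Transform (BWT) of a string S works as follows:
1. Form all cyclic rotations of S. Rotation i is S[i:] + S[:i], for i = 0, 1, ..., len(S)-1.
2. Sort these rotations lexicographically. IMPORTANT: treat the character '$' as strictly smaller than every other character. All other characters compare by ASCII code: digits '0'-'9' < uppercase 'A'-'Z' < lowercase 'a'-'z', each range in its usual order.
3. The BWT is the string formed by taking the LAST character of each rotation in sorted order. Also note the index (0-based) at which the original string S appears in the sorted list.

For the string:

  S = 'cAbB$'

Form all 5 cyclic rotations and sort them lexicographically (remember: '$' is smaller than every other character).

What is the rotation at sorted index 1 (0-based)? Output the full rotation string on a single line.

Answer: AbB$c

Derivation:
All 5 rotations (rotation i = S[i:]+S[:i]):
  rot[0] = cAbB$
  rot[1] = AbB$c
  rot[2] = bB$cA
  rot[3] = B$cAb
  rot[4] = $cAbB
Sorted (with $ < everything):
  sorted[0] = $cAbB
  sorted[1] = AbB$c
  sorted[2] = B$cAb
  sorted[3] = bB$cA
  sorted[4] = cAbB$
sorted[1] = AbB$c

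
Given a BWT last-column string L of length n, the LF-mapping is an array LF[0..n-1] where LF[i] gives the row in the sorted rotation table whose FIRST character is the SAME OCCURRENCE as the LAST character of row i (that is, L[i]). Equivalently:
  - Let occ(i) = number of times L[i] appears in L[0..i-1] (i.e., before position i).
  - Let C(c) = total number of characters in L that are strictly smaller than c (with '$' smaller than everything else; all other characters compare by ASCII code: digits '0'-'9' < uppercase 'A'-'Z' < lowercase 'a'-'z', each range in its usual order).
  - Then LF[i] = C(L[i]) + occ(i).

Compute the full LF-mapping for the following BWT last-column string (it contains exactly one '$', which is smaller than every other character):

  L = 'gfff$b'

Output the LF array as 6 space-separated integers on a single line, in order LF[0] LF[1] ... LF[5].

Char counts: '$':1, 'b':1, 'f':3, 'g':1
C (first-col start): C('$')=0, C('b')=1, C('f')=2, C('g')=5
L[0]='g': occ=0, LF[0]=C('g')+0=5+0=5
L[1]='f': occ=0, LF[1]=C('f')+0=2+0=2
L[2]='f': occ=1, LF[2]=C('f')+1=2+1=3
L[3]='f': occ=2, LF[3]=C('f')+2=2+2=4
L[4]='$': occ=0, LF[4]=C('$')+0=0+0=0
L[5]='b': occ=0, LF[5]=C('b')+0=1+0=1

Answer: 5 2 3 4 0 1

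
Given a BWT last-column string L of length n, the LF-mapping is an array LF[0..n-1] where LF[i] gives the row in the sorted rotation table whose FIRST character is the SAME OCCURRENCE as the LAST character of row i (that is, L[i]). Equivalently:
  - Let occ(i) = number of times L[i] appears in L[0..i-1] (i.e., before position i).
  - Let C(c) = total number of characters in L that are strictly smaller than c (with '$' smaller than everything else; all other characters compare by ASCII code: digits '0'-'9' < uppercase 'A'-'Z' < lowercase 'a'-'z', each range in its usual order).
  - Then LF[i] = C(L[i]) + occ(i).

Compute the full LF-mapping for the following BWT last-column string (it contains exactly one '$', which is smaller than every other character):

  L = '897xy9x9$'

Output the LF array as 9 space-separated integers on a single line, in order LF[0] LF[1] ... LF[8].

Char counts: '$':1, '7':1, '8':1, '9':3, 'x':2, 'y':1
C (first-col start): C('$')=0, C('7')=1, C('8')=2, C('9')=3, C('x')=6, C('y')=8
L[0]='8': occ=0, LF[0]=C('8')+0=2+0=2
L[1]='9': occ=0, LF[1]=C('9')+0=3+0=3
L[2]='7': occ=0, LF[2]=C('7')+0=1+0=1
L[3]='x': occ=0, LF[3]=C('x')+0=6+0=6
L[4]='y': occ=0, LF[4]=C('y')+0=8+0=8
L[5]='9': occ=1, LF[5]=C('9')+1=3+1=4
L[6]='x': occ=1, LF[6]=C('x')+1=6+1=7
L[7]='9': occ=2, LF[7]=C('9')+2=3+2=5
L[8]='$': occ=0, LF[8]=C('$')+0=0+0=0

Answer: 2 3 1 6 8 4 7 5 0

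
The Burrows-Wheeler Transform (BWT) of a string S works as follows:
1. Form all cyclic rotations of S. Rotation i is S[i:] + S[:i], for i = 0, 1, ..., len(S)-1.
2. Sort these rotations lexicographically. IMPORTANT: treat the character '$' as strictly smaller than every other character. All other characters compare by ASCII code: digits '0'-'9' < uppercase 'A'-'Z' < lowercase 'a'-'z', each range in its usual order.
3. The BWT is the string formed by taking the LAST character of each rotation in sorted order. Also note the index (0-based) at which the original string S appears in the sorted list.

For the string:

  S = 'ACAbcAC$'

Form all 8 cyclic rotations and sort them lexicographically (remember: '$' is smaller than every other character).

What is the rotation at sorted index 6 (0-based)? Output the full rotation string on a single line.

Answer: bcAC$ACA

Derivation:
All 8 rotations (rotation i = S[i:]+S[:i]):
  rot[0] = ACAbcAC$
  rot[1] = CAbcAC$A
  rot[2] = AbcAC$AC
  rot[3] = bcAC$ACA
  rot[4] = cAC$ACAb
  rot[5] = AC$ACAbc
  rot[6] = C$ACAbcA
  rot[7] = $ACAbcAC
Sorted (with $ < everything):
  sorted[0] = $ACAbcAC
  sorted[1] = AC$ACAbc
  sorted[2] = ACAbcAC$
  sorted[3] = AbcAC$AC
  sorted[4] = C$ACAbcA
  sorted[5] = CAbcAC$A
  sorted[6] = bcAC$ACA
  sorted[7] = cAC$ACAb
sorted[6] = bcAC$ACA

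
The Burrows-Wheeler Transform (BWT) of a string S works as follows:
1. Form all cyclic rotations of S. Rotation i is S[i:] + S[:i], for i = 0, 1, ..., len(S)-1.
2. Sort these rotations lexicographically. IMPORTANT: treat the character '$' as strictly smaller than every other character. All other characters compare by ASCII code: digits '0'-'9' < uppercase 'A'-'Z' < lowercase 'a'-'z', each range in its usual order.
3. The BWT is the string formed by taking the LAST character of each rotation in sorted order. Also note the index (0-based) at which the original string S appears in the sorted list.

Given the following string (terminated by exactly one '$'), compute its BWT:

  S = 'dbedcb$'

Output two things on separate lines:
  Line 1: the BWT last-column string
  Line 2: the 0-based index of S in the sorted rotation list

All 7 rotations (rotation i = S[i:]+S[:i]):
  rot[0] = dbedcb$
  rot[1] = bedcb$d
  rot[2] = edcb$db
  rot[3] = dcb$dbe
  rot[4] = cb$dbed
  rot[5] = b$dbedc
  rot[6] = $dbedcb
Sorted (with $ < everything):
  sorted[0] = $dbedcb  (last char: 'b')
  sorted[1] = b$dbedc  (last char: 'c')
  sorted[2] = bedcb$d  (last char: 'd')
  sorted[3] = cb$dbed  (last char: 'd')
  sorted[4] = dbedcb$  (last char: '$')
  sorted[5] = dcb$dbe  (last char: 'e')
  sorted[6] = edcb$db  (last char: 'b')
Last column: bcdd$eb
Original string S is at sorted index 4

Answer: bcdd$eb
4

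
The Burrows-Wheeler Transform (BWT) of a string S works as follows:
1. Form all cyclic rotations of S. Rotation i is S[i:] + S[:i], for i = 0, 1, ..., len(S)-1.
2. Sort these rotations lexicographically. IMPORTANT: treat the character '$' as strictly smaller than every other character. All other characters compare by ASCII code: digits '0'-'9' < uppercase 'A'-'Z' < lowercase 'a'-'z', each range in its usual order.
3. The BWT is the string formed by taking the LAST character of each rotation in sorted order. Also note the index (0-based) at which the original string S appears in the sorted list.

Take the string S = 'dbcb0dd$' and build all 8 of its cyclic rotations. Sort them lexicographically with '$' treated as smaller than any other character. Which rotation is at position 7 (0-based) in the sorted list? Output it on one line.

Answer: dd$dbcb0

Derivation:
All 8 rotations (rotation i = S[i:]+S[:i]):
  rot[0] = dbcb0dd$
  rot[1] = bcb0dd$d
  rot[2] = cb0dd$db
  rot[3] = b0dd$dbc
  rot[4] = 0dd$dbcb
  rot[5] = dd$dbcb0
  rot[6] = d$dbcb0d
  rot[7] = $dbcb0dd
Sorted (with $ < everything):
  sorted[0] = $dbcb0dd
  sorted[1] = 0dd$dbcb
  sorted[2] = b0dd$dbc
  sorted[3] = bcb0dd$d
  sorted[4] = cb0dd$db
  sorted[5] = d$dbcb0d
  sorted[6] = dbcb0dd$
  sorted[7] = dd$dbcb0
sorted[7] = dd$dbcb0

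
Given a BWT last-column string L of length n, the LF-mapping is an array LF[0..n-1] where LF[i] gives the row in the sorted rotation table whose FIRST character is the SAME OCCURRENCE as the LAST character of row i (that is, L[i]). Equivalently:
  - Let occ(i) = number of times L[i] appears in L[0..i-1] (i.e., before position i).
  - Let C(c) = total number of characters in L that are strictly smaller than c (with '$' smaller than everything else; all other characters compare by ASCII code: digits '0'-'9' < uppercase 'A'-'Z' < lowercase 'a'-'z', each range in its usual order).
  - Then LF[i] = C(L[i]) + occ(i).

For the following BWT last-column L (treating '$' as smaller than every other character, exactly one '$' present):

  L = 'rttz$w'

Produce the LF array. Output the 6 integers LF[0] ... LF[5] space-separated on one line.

Answer: 1 2 3 5 0 4

Derivation:
Char counts: '$':1, 'r':1, 't':2, 'w':1, 'z':1
C (first-col start): C('$')=0, C('r')=1, C('t')=2, C('w')=4, C('z')=5
L[0]='r': occ=0, LF[0]=C('r')+0=1+0=1
L[1]='t': occ=0, LF[1]=C('t')+0=2+0=2
L[2]='t': occ=1, LF[2]=C('t')+1=2+1=3
L[3]='z': occ=0, LF[3]=C('z')+0=5+0=5
L[4]='$': occ=0, LF[4]=C('$')+0=0+0=0
L[5]='w': occ=0, LF[5]=C('w')+0=4+0=4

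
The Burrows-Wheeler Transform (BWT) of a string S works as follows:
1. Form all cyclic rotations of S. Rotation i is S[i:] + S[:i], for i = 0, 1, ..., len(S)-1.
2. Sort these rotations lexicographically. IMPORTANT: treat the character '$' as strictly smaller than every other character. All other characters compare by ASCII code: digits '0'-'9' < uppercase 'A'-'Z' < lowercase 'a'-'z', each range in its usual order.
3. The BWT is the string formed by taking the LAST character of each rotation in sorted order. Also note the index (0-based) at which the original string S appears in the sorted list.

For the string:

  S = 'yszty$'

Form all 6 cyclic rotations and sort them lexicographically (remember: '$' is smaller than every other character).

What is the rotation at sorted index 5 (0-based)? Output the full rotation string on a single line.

All 6 rotations (rotation i = S[i:]+S[:i]):
  rot[0] = yszty$
  rot[1] = szty$y
  rot[2] = zty$ys
  rot[3] = ty$ysz
  rot[4] = y$yszt
  rot[5] = $yszty
Sorted (with $ < everything):
  sorted[0] = $yszty
  sorted[1] = szty$y
  sorted[2] = ty$ysz
  sorted[3] = y$yszt
  sorted[4] = yszty$
  sorted[5] = zty$ys
sorted[5] = zty$ys

Answer: zty$ys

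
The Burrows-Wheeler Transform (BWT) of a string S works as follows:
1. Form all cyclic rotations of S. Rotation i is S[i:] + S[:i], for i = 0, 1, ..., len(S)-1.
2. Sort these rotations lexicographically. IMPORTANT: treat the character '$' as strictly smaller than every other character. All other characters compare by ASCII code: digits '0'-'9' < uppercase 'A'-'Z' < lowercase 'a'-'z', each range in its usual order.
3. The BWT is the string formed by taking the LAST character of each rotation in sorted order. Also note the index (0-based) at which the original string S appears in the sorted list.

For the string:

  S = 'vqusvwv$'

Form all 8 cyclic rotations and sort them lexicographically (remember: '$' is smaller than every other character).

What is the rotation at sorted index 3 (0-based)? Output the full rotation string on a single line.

All 8 rotations (rotation i = S[i:]+S[:i]):
  rot[0] = vqusvwv$
  rot[1] = qusvwv$v
  rot[2] = usvwv$vq
  rot[3] = svwv$vqu
  rot[4] = vwv$vqus
  rot[5] = wv$vqusv
  rot[6] = v$vqusvw
  rot[7] = $vqusvwv
Sorted (with $ < everything):
  sorted[0] = $vqusvwv
  sorted[1] = qusvwv$v
  sorted[2] = svwv$vqu
  sorted[3] = usvwv$vq
  sorted[4] = v$vqusvw
  sorted[5] = vqusvwv$
  sorted[6] = vwv$vqus
  sorted[7] = wv$vqusv
sorted[3] = usvwv$vq

Answer: usvwv$vq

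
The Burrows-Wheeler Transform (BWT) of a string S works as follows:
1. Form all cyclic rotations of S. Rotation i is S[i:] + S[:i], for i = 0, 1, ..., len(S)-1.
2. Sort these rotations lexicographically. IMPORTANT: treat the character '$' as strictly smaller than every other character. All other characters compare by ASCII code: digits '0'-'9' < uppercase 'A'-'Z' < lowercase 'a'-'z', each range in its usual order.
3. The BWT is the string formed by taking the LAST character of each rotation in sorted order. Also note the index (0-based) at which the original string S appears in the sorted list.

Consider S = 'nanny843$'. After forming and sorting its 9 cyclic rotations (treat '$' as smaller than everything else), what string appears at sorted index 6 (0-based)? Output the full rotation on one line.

All 9 rotations (rotation i = S[i:]+S[:i]):
  rot[0] = nanny843$
  rot[1] = anny843$n
  rot[2] = nny843$na
  rot[3] = ny843$nan
  rot[4] = y843$nann
  rot[5] = 843$nanny
  rot[6] = 43$nanny8
  rot[7] = 3$nanny84
  rot[8] = $nanny843
Sorted (with $ < everything):
  sorted[0] = $nanny843
  sorted[1] = 3$nanny84
  sorted[2] = 43$nanny8
  sorted[3] = 843$nanny
  sorted[4] = anny843$n
  sorted[5] = nanny843$
  sorted[6] = nny843$na
  sorted[7] = ny843$nan
  sorted[8] = y843$nann
sorted[6] = nny843$na

Answer: nny843$na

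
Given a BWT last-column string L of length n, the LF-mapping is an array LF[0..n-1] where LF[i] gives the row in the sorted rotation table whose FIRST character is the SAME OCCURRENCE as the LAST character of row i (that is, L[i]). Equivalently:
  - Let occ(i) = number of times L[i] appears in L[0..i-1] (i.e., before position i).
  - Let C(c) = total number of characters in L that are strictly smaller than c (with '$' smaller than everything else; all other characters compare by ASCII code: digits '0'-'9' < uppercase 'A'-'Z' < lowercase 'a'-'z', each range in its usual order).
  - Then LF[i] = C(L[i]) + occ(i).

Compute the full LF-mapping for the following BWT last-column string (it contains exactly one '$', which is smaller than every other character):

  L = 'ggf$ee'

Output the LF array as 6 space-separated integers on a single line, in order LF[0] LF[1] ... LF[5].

Answer: 4 5 3 0 1 2

Derivation:
Char counts: '$':1, 'e':2, 'f':1, 'g':2
C (first-col start): C('$')=0, C('e')=1, C('f')=3, C('g')=4
L[0]='g': occ=0, LF[0]=C('g')+0=4+0=4
L[1]='g': occ=1, LF[1]=C('g')+1=4+1=5
L[2]='f': occ=0, LF[2]=C('f')+0=3+0=3
L[3]='$': occ=0, LF[3]=C('$')+0=0+0=0
L[4]='e': occ=0, LF[4]=C('e')+0=1+0=1
L[5]='e': occ=1, LF[5]=C('e')+1=1+1=2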